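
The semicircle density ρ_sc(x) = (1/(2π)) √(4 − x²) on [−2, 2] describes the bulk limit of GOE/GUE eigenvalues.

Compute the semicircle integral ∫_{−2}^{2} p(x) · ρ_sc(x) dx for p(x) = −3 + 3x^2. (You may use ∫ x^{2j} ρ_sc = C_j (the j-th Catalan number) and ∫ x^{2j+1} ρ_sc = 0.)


Write p(x) = Σ a_i x^i, split into monomials and integrate each against ρ_sc separately.
Using ∫ x^{2j} ρ_sc = C_j = (1/(j+1)) C(2j, j) (Catalan numbers) and ∫ x^{2j+1} ρ_sc = 0 (odd monomials vanish by symmetry):
  i = 0 (even): a_0 · C_{0} = -3 · 1 = -3
  i = 2 (even): a_2 · C_{1} = 3 · 1 = 3

Summing the contributions: ∫_{−2}^{2} p(x) ρ_sc(x) dx = (-3) + 3 = 0.


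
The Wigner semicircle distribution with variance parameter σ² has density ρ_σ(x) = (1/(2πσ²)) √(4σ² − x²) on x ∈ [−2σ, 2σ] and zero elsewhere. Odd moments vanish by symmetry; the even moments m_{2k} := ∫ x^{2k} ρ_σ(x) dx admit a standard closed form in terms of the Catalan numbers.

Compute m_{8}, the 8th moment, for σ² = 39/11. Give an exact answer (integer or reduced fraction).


By the scaled semicircle moment identity, m_{2k} = σ^{2k} · C_k with k = 4.
C_4 = (1/(k+1)) · C(2k, k) = (1/5) · C(8, 4) = (1/5) · 70 = 14.
σ^{2k} = (σ²)^k = (39/11)^4 = 2313441/14641.

Therefore m_{8} = σ^{8} · C_4 = (2313441/14641) · 14 = 32388174/14641.


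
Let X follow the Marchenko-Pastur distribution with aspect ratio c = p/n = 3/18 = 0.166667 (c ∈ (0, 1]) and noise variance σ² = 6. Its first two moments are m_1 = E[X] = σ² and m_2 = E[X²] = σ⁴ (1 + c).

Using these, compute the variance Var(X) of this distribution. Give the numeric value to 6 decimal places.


m_1 = E[X] = σ² = 6, so m_1² = 36.
m_2 = E[X²] = σ⁴ (1 + c) = 36 · (1 + 0.166667) = 36 · 1.166667 = 42.000000.
(Note m_2 − m_1² simplifies to c · σ⁴ = 0.166667 · 36.)

Var(X) = m_2 − m_1² = 42.000000 − 36 = 6.000000.


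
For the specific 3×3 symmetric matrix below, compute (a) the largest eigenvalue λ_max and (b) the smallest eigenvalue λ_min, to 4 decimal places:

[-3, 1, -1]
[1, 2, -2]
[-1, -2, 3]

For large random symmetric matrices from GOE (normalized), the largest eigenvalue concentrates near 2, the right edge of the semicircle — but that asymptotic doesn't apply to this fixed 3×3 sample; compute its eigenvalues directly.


Since M is real symmetric, all three eigenvalues are real; they are the roots of det(λI − M) = λ³ − (tr M) λ² + s λ − det M, where s is the sum of the principal 2×2 minors.
tr M = -3 + 2 + 3 = 2.
s = ((-3)·2 − 1²) + ((-3)·3 − (-1)²) + (2·3 − (-2)²) = -7 + (-10) + 2 = -15.
det M (expand along row 1) = (-3)·2 − 1·1 + (-1)·0 = -7.
Characteristic polynomial: λ³ − 2λ² − 15λ + 7 = 0.
Substitute λ = y + (tr M)/3 = y + 0.666667 to remove the quadratic term: y³ + p·y + q = 0 with p = s − (tr M)²/3 = -16.333333 and q = −2(tr M)³/27 + (tr M)·s/3 − det M = -3.592593.
Three real roots ⇒ use the trigonometric (Viète) form: r = 2√(−p/3) = 4.666667, φ = arccos(3q/(p·r)) = arccos(0.141399) = 1.428921 rad.
y_k = r·cos(φ/3 − 2πk/3) for k = 0, 1, 2 gives y = 4.147239, -0.220612, -3.926627.
λ_k = y_k + 0.666667 gives λ = 4.8139, 0.4461, -3.2600 (check: the sum is 2.0000 = tr M).

Hence λ_max = 4.8139 and λ_min = -3.2600.


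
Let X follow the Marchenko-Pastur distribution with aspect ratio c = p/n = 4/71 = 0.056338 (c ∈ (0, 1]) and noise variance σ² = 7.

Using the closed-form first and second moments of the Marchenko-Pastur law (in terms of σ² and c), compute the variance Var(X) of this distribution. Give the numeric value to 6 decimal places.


Recall the MP moments m_1 = E[X] = σ² and m_2 = E[X²] = σ⁴ (1 + c).
m_1 = E[X] = σ² = 7, so m_1² = 49.
m_2 = E[X²] = σ⁴ (1 + c) = 49 · (1 + 0.056338) = 49 · 1.056338 = 51.760563.
(Note m_2 − m_1² simplifies to c · σ⁴ = 0.056338 · 49.)

Var(X) = m_2 − m_1² = 51.760563 − 49 = 2.760563.


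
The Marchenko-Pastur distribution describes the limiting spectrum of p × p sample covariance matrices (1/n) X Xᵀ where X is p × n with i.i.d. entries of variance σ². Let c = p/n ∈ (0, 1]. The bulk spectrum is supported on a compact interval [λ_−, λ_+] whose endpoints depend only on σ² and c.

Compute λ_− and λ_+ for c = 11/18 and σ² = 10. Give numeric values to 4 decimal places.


c = 11/18 = 0.611111; √c = 0.781736.
λ_− = σ² (1 − √c)² = 10 · (1 − 0.781736)² = 10 · (0.218264)² = 0.476392.
λ_+ = σ² (1 + √c)² = 10 · (1 + 0.781736)² = 10 · (1.781736)² = 31.745830.

Rounded to 4 decimal places: λ_− ≈ 0.4764, λ_+ ≈ 31.7458.


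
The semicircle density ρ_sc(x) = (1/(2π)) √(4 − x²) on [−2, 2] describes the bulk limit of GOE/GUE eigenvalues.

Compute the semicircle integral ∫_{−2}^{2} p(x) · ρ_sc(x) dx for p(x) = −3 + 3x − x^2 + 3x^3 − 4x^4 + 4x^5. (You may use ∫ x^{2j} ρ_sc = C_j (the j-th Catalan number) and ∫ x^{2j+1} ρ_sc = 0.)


Write p(x) = Σ a_i x^i, split into monomials and integrate each against ρ_sc separately.
Using ∫ x^{2j} ρ_sc = C_j = (1/(j+1)) C(2j, j) (Catalan numbers) and ∫ x^{2j+1} ρ_sc = 0 (odd monomials vanish by symmetry):
  i = 0 (even): a_0 · C_{0} = -3 · 1 = -3
  i = 1 (odd): ∫ x^1 ρ_sc = 0 (vanishes)
  i = 2 (even): a_2 · C_{1} = -1 · 1 = -1
  i = 3 (odd): ∫ x^3 ρ_sc = 0 (vanishes)
  i = 4 (even): a_4 · C_{2} = -4 · 2 = -8
  i = 5 (odd): ∫ x^5 ρ_sc = 0 (vanishes)

Summing the contributions: ∫_{−2}^{2} p(x) ρ_sc(x) dx = (-3) + (-1) + (-8) = -12.


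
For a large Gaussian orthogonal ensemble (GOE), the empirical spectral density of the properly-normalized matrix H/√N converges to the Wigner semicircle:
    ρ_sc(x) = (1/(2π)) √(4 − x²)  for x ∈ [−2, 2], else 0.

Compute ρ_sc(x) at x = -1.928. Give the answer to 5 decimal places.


ρ_sc(x) = (1/(2π)) √(4 − x²). With x = -1.928:
  4 − x² = 4 − (-1.928)² = 4 − 3.717184 = 0.282816.
  √(4 − x²) = 0.531804.
  1/(2π) = 0.159155.
  ρ_sc(-1.928) = 0.159155 · 0.531804 = 0.084639.

Rounded to 5 decimal places: ρ_sc(-1.928) ≈ 0.08464.


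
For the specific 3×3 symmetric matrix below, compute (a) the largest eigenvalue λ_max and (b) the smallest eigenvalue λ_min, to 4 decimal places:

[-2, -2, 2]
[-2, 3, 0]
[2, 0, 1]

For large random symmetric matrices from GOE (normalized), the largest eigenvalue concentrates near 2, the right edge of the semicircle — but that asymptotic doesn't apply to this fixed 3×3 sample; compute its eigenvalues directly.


Since M is real symmetric, all three eigenvalues are real; they are the roots of det(λI − M) = λ³ − (tr M) λ² + s λ − det M, where s is the sum of the principal 2×2 minors.
tr M = -2 + 3 + 1 = 2.
s = ((-2)·3 − (-2)²) + ((-2)·1 − 2²) + (3·1 − 0²) = -10 + (-6) + 3 = -13.
det M (expand along row 1) = (-2)·3 − (-2)·(-2) + 2·(-6) = -22.
Characteristic polynomial: λ³ − 2λ² − 13λ + 22 = 0.
Substitute λ = y + (tr M)/3 = y + 0.666667 to remove the quadratic term: y³ + p·y + q = 0 with p = s − (tr M)²/3 = -14.333333 and q = −2(tr M)³/27 + (tr M)·s/3 − det M = 12.740741.
Three real roots ⇒ use the trigonometric (Viète) form: r = 2√(−p/3) = 4.371626, φ = arccos(3q/(p·r)) = arccos(-0.609994) = 2.226850 rad.
y_k = r·cos(φ/3 − 2πk/3) for k = 0, 1, 2 gives y = 3.221569, 0.948405, -4.169974.
λ_k = y_k + 0.666667 gives λ = 3.8882, 1.6151, -3.5033 (check: the sum is 2.0000 = tr M).

Hence λ_max = 3.8882 and λ_min = -3.5033.


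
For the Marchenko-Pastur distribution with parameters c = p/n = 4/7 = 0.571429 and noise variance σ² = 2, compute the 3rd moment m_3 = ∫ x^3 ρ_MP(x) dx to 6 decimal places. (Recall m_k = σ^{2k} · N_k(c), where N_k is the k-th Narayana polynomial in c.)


E[X³] = σ⁶ (1 + 3c + c²) (third MP moment). With σ² = 2 (so σ⁶ = 8) and c = 4/7 = 0.571429: E[X³] = 8 · (1 + 3·0.571429 + (0.571429)²) = 8 · 3.040816.

So E[X^3] = 24.326531.


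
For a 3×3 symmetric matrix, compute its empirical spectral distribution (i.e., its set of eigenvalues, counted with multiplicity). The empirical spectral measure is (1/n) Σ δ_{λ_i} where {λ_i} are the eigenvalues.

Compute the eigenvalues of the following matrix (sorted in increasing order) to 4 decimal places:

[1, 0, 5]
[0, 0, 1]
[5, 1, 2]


Since M is real symmetric, all three eigenvalues are real; they are the roots of det(λI − M) = λ³ − (tr M) λ² + s λ − det M, where s is the sum of the principal 2×2 minors.
tr M = 1 + 0 + 2 = 3.
s = (1·0 − 0²) + (1·2 − 5²) + (0·2 − 1²) = 0 + (-23) + (-1) = -24.
det M (expand along row 1) = 1·(-1) − 0·(-5) + 5·0 = -1.
Characteristic polynomial: λ³ − 3λ² − 24λ + 1 = 0.
Substitute λ = y + (tr M)/3 = y + 1.000000 to remove the quadratic term: y³ + p·y + q = 0 with p = s − (tr M)²/3 = -27.000000 and q = −2(tr M)³/27 + (tr M)·s/3 − det M = -25.000000.
Three real roots ⇒ use the trigonometric (Viète) form: r = 2√(−p/3) = 6.000000, φ = arccos(3q/(p·r)) = arccos(0.462963) = 1.089461 rad.
y_k = r·cos(φ/3 − 2πk/3) for k = 0, 1, 2 gives y = 5.608687, -0.958545, -4.650142.
λ_k = y_k + 1.000000 gives λ = 6.6087, 0.0415, -3.6501 (check: the sum is 3.0000 = tr M).

Eigenvalues sorted in increasing order: [-3.6501, 0.0415, 6.6087].


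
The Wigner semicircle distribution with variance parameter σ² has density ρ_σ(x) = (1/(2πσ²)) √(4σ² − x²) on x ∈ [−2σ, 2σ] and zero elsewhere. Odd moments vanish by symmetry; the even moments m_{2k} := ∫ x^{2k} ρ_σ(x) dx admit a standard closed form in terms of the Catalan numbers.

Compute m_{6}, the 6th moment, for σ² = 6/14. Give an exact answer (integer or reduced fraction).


By the scaled semicircle moment identity, m_{2k} = σ^{2k} · C_k with k = 3.
C_3 = (1/(k+1)) · C(2k, k) = (1/4) · C(6, 3) = (1/4) · 20 = 5.
σ^{2k} = (σ²)^k = (6/14)^3 = 27/343.

Therefore m_{6} = σ^{6} · C_3 = (27/343) · 5 = 135/343.


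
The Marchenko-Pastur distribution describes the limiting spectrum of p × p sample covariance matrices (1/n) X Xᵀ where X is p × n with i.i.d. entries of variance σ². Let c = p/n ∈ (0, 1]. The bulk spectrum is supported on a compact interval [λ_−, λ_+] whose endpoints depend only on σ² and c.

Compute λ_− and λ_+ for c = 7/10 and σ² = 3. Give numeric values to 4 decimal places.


c = 7/10 = 0.700000; √c = 0.836660.
λ_− = σ² (1 − √c)² = 3 · (1 − 0.836660)² = 3 · (0.163340)² = 0.080040.
λ_+ = σ² (1 + √c)² = 3 · (1 + 0.836660)² = 3 · (1.836660)² = 10.119960.

Rounded to 4 decimal places: λ_− ≈ 0.0800, λ_+ ≈ 10.1200.


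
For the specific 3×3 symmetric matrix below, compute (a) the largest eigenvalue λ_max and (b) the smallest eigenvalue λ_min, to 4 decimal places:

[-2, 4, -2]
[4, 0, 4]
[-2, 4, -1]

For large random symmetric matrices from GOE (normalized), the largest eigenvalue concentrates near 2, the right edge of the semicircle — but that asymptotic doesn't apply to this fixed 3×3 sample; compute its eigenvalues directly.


Since M is real symmetric, all three eigenvalues are real; they are the roots of det(λI − M) = λ³ − (tr M) λ² + s λ − det M, where s is the sum of the principal 2×2 minors.
tr M = -2 + 0 + (-1) = -3.
s = ((-2)·0 − 4²) + ((-2)·(-1) − (-2)²) + (0·(-1) − 4²) = -16 + (-2) + (-16) = -34.
det M (expand along row 1) = (-2)·(-16) − 4·4 + (-2)·16 = -16.
Characteristic polynomial: λ³ + 3λ² − 34λ + 16 = 0.
Substitute λ = y + (tr M)/3 = y − 1.000000 to remove the quadratic term: y³ + p·y + q = 0 with p = s − (tr M)²/3 = -37.000000 and q = −2(tr M)³/27 + (tr M)·s/3 − det M = 52.000000.
Three real roots ⇒ use the trigonometric (Viète) form: r = 2√(−p/3) = 7.023769, φ = arccos(3q/(p·r)) = arccos(-0.600278) = 2.214645 rad.
y_k = r·cos(φ/3 − 2πk/3) for k = 0, 1, 2 gives y = 5.195278, 1.495870, -6.691148.
λ_k = y_k − 1.000000 gives λ = 4.1953, 0.4959, -7.6911 (check: the sum is -3.0000 = tr M).

Hence λ_max = 4.1953 and λ_min = -7.6911.


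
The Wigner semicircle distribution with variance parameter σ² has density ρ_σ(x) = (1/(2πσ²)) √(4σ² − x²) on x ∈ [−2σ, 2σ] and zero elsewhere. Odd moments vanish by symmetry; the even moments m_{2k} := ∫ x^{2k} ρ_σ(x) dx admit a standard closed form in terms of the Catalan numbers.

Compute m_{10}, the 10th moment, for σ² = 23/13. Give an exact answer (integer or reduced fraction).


By the scaled semicircle moment identity, m_{2k} = σ^{2k} · C_k with k = 5.
C_5 = (1/(k+1)) · C(2k, k) = (1/6) · C(10, 5) = (1/6) · 252 = 42.
σ^{2k} = (σ²)^k = (23/13)^5 = 6436343/371293.

Therefore m_{10} = σ^{10} · C_5 = (6436343/371293) · 42 = 270326406/371293.


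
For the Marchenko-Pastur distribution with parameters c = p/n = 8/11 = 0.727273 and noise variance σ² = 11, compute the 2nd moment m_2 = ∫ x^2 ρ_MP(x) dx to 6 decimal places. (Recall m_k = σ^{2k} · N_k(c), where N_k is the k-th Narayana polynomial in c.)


E[X²] = σ⁴ (1 + c) (second MP moment). With σ² = 11 (so σ⁴ = 121) and c = 8/11 = 0.727273: E[X²] = 121 · (1 + 0.727273) = 121 · 1.727273.

So E[X^2] = 209.000000.


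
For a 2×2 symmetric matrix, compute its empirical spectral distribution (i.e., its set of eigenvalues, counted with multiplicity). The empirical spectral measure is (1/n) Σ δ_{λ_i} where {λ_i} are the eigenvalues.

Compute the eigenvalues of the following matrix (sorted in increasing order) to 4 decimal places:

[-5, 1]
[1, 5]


Since M is real symmetric, both eigenvalues are real; they are the roots of det(λI − M) = λ² − (tr M) λ + det M.
tr M = -5 + 5 = 0.
det M = (-5)·5 − 1² = -25 − 1 = -26.
Characteristic polynomial: λ² − 26 = 0.
Discriminant Δ = (tr M)² − 4·det M = 0 − (-104) = 104; √Δ = 10.198039.
λ = (tr M ± √Δ)/2 = (0 ± 10.198039)/2, giving (tr M − √Δ)/2 = -5.0990 and (tr M + √Δ)/2 = 5.0990.

Eigenvalues sorted in increasing order: [-5.0990, 5.0990].


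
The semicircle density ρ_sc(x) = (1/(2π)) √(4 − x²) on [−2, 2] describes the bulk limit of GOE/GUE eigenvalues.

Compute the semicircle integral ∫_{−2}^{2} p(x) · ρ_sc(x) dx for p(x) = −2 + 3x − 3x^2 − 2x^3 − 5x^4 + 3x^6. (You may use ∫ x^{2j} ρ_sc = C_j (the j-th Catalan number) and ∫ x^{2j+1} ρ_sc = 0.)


Write p(x) = Σ a_i x^i, split into monomials and integrate each against ρ_sc separately.
Using ∫ x^{2j} ρ_sc = C_j = (1/(j+1)) C(2j, j) (Catalan numbers) and ∫ x^{2j+1} ρ_sc = 0 (odd monomials vanish by symmetry):
  i = 0 (even): a_0 · C_{0} = -2 · 1 = -2
  i = 1 (odd): ∫ x^1 ρ_sc = 0 (vanishes)
  i = 2 (even): a_2 · C_{1} = -3 · 1 = -3
  i = 3 (odd): ∫ x^3 ρ_sc = 0 (vanishes)
  i = 4 (even): a_4 · C_{2} = -5 · 2 = -10
  i = 6 (even): a_6 · C_{3} = 3 · 5 = 15

Summing the contributions: ∫_{−2}^{2} p(x) ρ_sc(x) dx = (-2) + (-3) + (-10) + 15 = 0.


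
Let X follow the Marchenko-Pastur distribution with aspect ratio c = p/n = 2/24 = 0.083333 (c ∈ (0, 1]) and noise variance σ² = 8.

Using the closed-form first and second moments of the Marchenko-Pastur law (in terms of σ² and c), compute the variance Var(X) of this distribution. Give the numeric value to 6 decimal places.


Recall the MP moments m_1 = E[X] = σ² and m_2 = E[X²] = σ⁴ (1 + c).
m_1 = E[X] = σ² = 8, so m_1² = 64.
m_2 = E[X²] = σ⁴ (1 + c) = 64 · (1 + 0.083333) = 64 · 1.083333 = 69.333333.
(Note m_2 − m_1² simplifies to c · σ⁴ = 0.083333 · 64.)

Var(X) = m_2 − m_1² = 69.333333 − 64 = 5.333333.


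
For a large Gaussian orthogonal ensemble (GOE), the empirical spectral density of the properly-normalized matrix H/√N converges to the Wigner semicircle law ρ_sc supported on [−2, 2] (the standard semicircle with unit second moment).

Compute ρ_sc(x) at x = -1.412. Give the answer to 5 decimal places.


ρ_sc(x) = (1/(2π)) √(4 − x²). With x = -1.412:
  4 − x² = 4 − (-1.412)² = 4 − 1.993744 = 2.006256.
  √(4 − x²) = 1.416424.
  1/(2π) = 0.159155.
  ρ_sc(-1.412) = 0.159155 · 1.416424 = 0.225431.

Rounded to 5 decimal places: ρ_sc(-1.412) ≈ 0.22543.


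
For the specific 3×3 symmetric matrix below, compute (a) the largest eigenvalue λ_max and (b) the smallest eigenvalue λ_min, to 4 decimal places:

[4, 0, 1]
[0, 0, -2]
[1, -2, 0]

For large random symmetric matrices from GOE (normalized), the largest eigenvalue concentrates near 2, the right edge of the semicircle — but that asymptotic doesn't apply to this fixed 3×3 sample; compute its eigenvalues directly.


Since M is real symmetric, all three eigenvalues are real; they are the roots of det(λI − M) = λ³ − (tr M) λ² + s λ − det M, where s is the sum of the principal 2×2 minors.
tr M = 4 + 0 + 0 = 4.
s = (4·0 − 0²) + (4·0 − 1²) + (0·0 − (-2)²) = 0 + (-1) + (-4) = -5.
det M (expand along row 1) = 4·(-4) − 0·2 + 1·0 = -16.
Characteristic polynomial: λ³ − 4λ² − 5λ + 16 = 0.
Substitute λ = y + (tr M)/3 = y + 1.333333 to remove the quadratic term: y³ + p·y + q = 0 with p = s − (tr M)²/3 = -10.333333 and q = −2(tr M)³/27 + (tr M)·s/3 − det M = 4.592593.
Three real roots ⇒ use the trigonometric (Viète) form: r = 2√(−p/3) = 3.711843, φ = arccos(3q/(p·r)) = arccos(-0.359211) = 1.938218 rad.
y_k = r·cos(φ/3 − 2πk/3) for k = 0, 1, 2 gives y = 2.963737, 0.453468, -3.417206.
λ_k = y_k + 1.333333 gives λ = 4.2971, 1.7868, -2.0839 (check: the sum is 4.0000 = tr M).

Hence λ_max = 4.2971 and λ_min = -2.0839.


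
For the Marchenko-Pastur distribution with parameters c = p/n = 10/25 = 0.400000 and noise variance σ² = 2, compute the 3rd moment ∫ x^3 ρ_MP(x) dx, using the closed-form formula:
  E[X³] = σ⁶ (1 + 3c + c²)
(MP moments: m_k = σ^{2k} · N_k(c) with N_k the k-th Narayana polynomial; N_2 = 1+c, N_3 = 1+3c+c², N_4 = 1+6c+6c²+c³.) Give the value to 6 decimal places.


E[X³] = σ⁶ (1 + 3c + c²) (third MP moment). With σ² = 2 (so σ⁶ = 8) and c = 10/25 = 0.400000: E[X³] = 8 · (1 + 3·0.400000 + (0.400000)²) = 8 · 2.360000.

So E[X^3] = 18.880000.


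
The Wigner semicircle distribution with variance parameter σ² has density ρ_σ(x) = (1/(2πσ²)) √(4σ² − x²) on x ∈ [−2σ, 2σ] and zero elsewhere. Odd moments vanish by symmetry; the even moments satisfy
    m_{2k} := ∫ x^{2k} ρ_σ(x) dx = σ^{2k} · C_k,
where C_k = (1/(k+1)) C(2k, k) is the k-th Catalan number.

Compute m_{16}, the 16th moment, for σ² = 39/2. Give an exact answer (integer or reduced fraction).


By the scaled semicircle moment identity, m_{2k} = σ^{2k} · C_k with k = 8.
C_8 = (1/(k+1)) · C(2k, k) = (1/9) · C(16, 8) = (1/9) · 12870 = 1430.
σ^{2k} = (σ²)^k = (39/2)^8 = 5352009260481/256.

Therefore m_{16} = σ^{16} · C_8 = (5352009260481/256) · 1430 = 3826686621243915/128.


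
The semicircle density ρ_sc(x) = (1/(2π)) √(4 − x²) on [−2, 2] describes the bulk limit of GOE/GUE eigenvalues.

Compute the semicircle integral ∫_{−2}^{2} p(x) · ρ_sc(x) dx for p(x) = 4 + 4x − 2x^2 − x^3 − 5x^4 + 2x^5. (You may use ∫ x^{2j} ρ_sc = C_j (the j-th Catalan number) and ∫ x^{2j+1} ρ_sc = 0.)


Write p(x) = Σ a_i x^i, split into monomials and integrate each against ρ_sc separately.
Using ∫ x^{2j} ρ_sc = C_j = (1/(j+1)) C(2j, j) (Catalan numbers) and ∫ x^{2j+1} ρ_sc = 0 (odd monomials vanish by symmetry):
  i = 0 (even): a_0 · C_{0} = 4 · 1 = 4
  i = 1 (odd): ∫ x^1 ρ_sc = 0 (vanishes)
  i = 2 (even): a_2 · C_{1} = -2 · 1 = -2
  i = 3 (odd): ∫ x^3 ρ_sc = 0 (vanishes)
  i = 4 (even): a_4 · C_{2} = -5 · 2 = -10
  i = 5 (odd): ∫ x^5 ρ_sc = 0 (vanishes)

Summing the contributions: ∫_{−2}^{2} p(x) ρ_sc(x) dx = 4 + (-2) + (-10) = -8.


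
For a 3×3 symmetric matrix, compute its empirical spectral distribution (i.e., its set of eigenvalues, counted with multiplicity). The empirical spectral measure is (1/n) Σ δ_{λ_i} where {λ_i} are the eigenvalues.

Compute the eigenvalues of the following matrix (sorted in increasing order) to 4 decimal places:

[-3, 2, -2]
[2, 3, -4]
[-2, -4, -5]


Since M is real symmetric, all three eigenvalues are real; they are the roots of det(λI − M) = λ³ − (tr M) λ² + s λ − det M, where s is the sum of the principal 2×2 minors.
tr M = -3 + 3 + (-5) = -5.
s = ((-3)·3 − 2²) + ((-3)·(-5) − (-2)²) + (3·(-5) − (-4)²) = -13 + 11 + (-31) = -33.
det M (expand along row 1) = (-3)·(-31) − 2·(-18) + (-2)·(-2) = 133.
Characteristic polynomial: λ³ + 5λ² − 33λ − 133 = 0.
Substitute λ = y + (tr M)/3 = y − 1.666667 to remove the quadratic term: y³ + p·y + q = 0 with p = s − (tr M)²/3 = -41.333333 and q = −2(tr M)³/27 + (tr M)·s/3 − det M = -68.740741.
Three real roots ⇒ use the trigonometric (Viète) form: r = 2√(−p/3) = 7.423686, φ = arccos(3q/(p·r)) = arccos(0.672071) = 0.833794 rad.
y_k = r·cos(φ/3 − 2πk/3) for k = 0, 1, 2 gives y = 7.138803, -1.805469, -5.333333.
λ_k = y_k − 1.666667 gives λ = 5.4721, -3.4721, -7.0000 (check: the sum is -5.0000 = tr M).

Eigenvalues sorted in increasing order: [-7.0000, -3.4721, 5.4721].


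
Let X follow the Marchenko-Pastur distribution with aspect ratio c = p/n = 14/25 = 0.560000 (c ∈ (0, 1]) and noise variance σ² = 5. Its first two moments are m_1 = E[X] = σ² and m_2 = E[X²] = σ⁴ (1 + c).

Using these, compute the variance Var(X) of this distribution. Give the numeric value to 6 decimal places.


m_1 = E[X] = σ² = 5, so m_1² = 25.
m_2 = E[X²] = σ⁴ (1 + c) = 25 · (1 + 0.560000) = 25 · 1.560000 = 39.000000.
(Note m_2 − m_1² simplifies to c · σ⁴ = 0.560000 · 25.)

Var(X) = m_2 − m_1² = 39.000000 − 25 = 14.000000.


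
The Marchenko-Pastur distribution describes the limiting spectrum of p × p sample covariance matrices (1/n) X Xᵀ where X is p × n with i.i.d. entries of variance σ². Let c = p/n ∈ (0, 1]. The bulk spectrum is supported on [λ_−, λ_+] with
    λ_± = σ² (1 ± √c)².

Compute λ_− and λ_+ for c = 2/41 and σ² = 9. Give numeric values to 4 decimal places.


c = 2/41 = 0.048780; √c = 0.220863.
λ_− = σ² (1 − √c)² = 9 · (1 − 0.220863)² = 9 · (0.779137)² = 5.463489.
λ_+ = σ² (1 + √c)² = 9 · (1 + 0.220863)² = 9 · (1.220863)² = 13.414559.

Rounded to 4 decimal places: λ_− ≈ 5.4635, λ_+ ≈ 13.4146.


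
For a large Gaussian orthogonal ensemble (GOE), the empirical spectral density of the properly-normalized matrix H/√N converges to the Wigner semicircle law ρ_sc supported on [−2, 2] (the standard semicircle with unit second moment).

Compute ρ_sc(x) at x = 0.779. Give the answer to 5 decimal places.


ρ_sc(x) = (1/(2π)) √(4 − x²). With x = 0.779:
  4 − x² = 4 − (0.779)² = 4 − 0.606841 = 3.393159.
  √(4 − x²) = 1.842053.
  1/(2π) = 0.159155.
  ρ_sc(0.779) = 0.159155 · 1.842053 = 0.293172.

Rounded to 5 decimal places: ρ_sc(0.779) ≈ 0.29317.


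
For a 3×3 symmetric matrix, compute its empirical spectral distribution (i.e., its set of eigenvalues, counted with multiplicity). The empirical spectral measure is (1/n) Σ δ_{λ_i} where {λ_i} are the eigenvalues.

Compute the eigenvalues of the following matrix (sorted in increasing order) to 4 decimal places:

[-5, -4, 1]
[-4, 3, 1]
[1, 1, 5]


Since M is real symmetric, all three eigenvalues are real; they are the roots of det(λI − M) = λ³ − (tr M) λ² + s λ − det M, where s is the sum of the principal 2×2 minors.
tr M = -5 + 3 + 5 = 3.
s = ((-5)·3 − (-4)²) + ((-5)·5 − 1²) + (3·5 − 1²) = -31 + (-26) + 14 = -43.
det M (expand along row 1) = (-5)·14 − (-4)·(-21) + 1·(-7) = -161.
Characteristic polynomial: λ³ − 3λ² − 43λ + 161 = 0.
Substitute λ = y + (tr M)/3 = y + 1.000000 to remove the quadratic term: y³ + p·y + q = 0 with p = s − (tr M)²/3 = -46.000000 and q = −2(tr M)³/27 + (tr M)·s/3 − det M = 116.000000.
Three real roots ⇒ use the trigonometric (Viète) form: r = 2√(−p/3) = 7.831560, φ = arccos(3q/(p·r)) = arccos(-0.965991) = 2.880046 rad.
y_k = r·cos(φ/3 − 2πk/3) for k = 0, 1, 2 gives y = 4.491459, 3.310357, -7.801816.
λ_k = y_k + 1.000000 gives λ = 5.4915, 4.3104, -6.8018 (check: the sum is 3.0000 = tr M).

Eigenvalues sorted in increasing order: [-6.8018, 4.3104, 5.4915].


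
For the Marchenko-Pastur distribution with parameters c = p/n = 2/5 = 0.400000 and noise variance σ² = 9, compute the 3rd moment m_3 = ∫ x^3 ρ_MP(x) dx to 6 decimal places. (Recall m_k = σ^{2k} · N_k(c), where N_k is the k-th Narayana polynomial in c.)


E[X³] = σ⁶ (1 + 3c + c²) (third MP moment). With σ² = 9 (so σ⁶ = 729) and c = 2/5 = 0.400000: E[X³] = 729 · (1 + 3·0.400000 + (0.400000)²) = 729 · 2.360000.

So E[X^3] = 1720.440000.


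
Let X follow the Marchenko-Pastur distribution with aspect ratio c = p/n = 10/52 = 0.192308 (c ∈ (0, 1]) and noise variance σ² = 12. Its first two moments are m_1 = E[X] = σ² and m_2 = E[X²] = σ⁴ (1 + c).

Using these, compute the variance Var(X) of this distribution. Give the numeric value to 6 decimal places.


m_1 = E[X] = σ² = 12, so m_1² = 144.
m_2 = E[X²] = σ⁴ (1 + c) = 144 · (1 + 0.192308) = 144 · 1.192308 = 171.692308.
(Note m_2 − m_1² simplifies to c · σ⁴ = 0.192308 · 144.)

Var(X) = m_2 − m_1² = 171.692308 − 144 = 27.692308.


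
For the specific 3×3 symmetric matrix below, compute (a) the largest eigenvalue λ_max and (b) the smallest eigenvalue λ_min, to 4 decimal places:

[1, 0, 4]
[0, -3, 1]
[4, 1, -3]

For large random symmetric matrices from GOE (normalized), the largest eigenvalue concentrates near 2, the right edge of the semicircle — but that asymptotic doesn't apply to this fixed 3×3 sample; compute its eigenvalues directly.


Since M is real symmetric, all three eigenvalues are real; they are the roots of det(λI − M) = λ³ − (tr M) λ² + s λ − det M, where s is the sum of the principal 2×2 minors.
tr M = 1 + (-3) + (-3) = -5.
s = (1·(-3) − 0²) + (1·(-3) − 4²) + ((-3)·(-3) − 1²) = -3 + (-19) + 8 = -14.
det M (expand along row 1) = 1·8 − 0·(-4) + 4·12 = 56.
Characteristic polynomial: λ³ + 5λ² − 14λ − 56 = 0.
Substitute λ = y + (tr M)/3 = y − 1.666667 to remove the quadratic term: y³ + p·y + q = 0 with p = s − (tr M)²/3 = -22.333333 and q = −2(tr M)³/27 + (tr M)·s/3 − det M = -23.407407.
Three real roots ⇒ use the trigonometric (Viète) form: r = 2√(−p/3) = 5.456902, φ = arccos(3q/(p·r)) = arccos(0.576202) = 0.956722 rad.
y_k = r·cos(φ/3 − 2πk/3) for k = 0, 1, 2 gives y = 5.181757, -1.109197, -4.072560.
λ_k = y_k − 1.666667 gives λ = 3.5151, -2.7759, -5.7392 (check: the sum is -5.0000 = tr M).

Hence λ_max = 3.5151 and λ_min = -5.7392.


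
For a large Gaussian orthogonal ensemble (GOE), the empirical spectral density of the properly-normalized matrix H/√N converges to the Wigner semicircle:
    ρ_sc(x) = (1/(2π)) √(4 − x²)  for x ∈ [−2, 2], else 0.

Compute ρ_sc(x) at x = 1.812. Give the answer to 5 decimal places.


ρ_sc(x) = (1/(2π)) √(4 − x²). With x = 1.812:
  4 − x² = 4 − (1.812)² = 4 − 3.283344 = 0.716656.
  √(4 − x²) = 0.846555.
  1/(2π) = 0.159155.
  ρ_sc(1.812) = 0.159155 · 0.846555 = 0.134733.

Rounded to 5 decimal places: ρ_sc(1.812) ≈ 0.13473.


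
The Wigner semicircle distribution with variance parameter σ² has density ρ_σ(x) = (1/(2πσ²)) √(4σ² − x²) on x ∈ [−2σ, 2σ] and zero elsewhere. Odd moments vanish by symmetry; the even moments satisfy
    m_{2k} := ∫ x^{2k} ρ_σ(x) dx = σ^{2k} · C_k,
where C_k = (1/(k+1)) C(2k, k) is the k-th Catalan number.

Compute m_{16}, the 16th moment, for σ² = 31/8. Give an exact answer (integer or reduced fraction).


By the scaled semicircle moment identity, m_{2k} = σ^{2k} · C_k with k = 8.
C_8 = (1/(k+1)) · C(2k, k) = (1/9) · C(16, 8) = (1/9) · 12870 = 1430.
σ^{2k} = (σ²)^k = (31/8)^8 = 852891037441/16777216.

Therefore m_{16} = σ^{16} · C_8 = (852891037441/16777216) · 1430 = 609817091770315/8388608.


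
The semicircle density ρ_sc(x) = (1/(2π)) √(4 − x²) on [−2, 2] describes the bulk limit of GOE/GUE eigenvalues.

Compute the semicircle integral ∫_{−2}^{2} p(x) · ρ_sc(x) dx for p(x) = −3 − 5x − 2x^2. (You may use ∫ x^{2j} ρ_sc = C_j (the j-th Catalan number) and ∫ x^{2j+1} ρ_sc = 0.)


Write p(x) = Σ a_i x^i, split into monomials and integrate each against ρ_sc separately.
Using ∫ x^{2j} ρ_sc = C_j = (1/(j+1)) C(2j, j) (Catalan numbers) and ∫ x^{2j+1} ρ_sc = 0 (odd monomials vanish by symmetry):
  i = 0 (even): a_0 · C_{0} = -3 · 1 = -3
  i = 1 (odd): ∫ x^1 ρ_sc = 0 (vanishes)
  i = 2 (even): a_2 · C_{1} = -2 · 1 = -2

Summing the contributions: ∫_{−2}^{2} p(x) ρ_sc(x) dx = (-3) + (-2) = -5.


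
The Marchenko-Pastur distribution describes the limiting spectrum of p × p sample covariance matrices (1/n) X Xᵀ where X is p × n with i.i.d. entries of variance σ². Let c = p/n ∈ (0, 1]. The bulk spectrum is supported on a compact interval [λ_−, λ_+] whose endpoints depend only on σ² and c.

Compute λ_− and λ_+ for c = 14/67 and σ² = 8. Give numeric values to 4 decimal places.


c = 14/67 = 0.208955; √c = 0.457116.
λ_− = σ² (1 − √c)² = 8 · (1 − 0.457116)² = 8 · (0.542884)² = 2.357783.
λ_+ = σ² (1 + √c)² = 8 · (1 + 0.457116)² = 8 · (1.457116)² = 16.985501.

Rounded to 4 decimal places: λ_− ≈ 2.3578, λ_+ ≈ 16.9855.


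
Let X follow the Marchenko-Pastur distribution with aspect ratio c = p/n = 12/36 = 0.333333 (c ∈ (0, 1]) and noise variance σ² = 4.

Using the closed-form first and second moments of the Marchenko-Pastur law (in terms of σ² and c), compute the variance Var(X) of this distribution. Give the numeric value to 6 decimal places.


Recall the MP moments m_1 = E[X] = σ² and m_2 = E[X²] = σ⁴ (1 + c).
m_1 = E[X] = σ² = 4, so m_1² = 16.
m_2 = E[X²] = σ⁴ (1 + c) = 16 · (1 + 0.333333) = 16 · 1.333333 = 21.333333.
(Note m_2 − m_1² simplifies to c · σ⁴ = 0.333333 · 16.)

Var(X) = m_2 − m_1² = 21.333333 − 16 = 5.333333.


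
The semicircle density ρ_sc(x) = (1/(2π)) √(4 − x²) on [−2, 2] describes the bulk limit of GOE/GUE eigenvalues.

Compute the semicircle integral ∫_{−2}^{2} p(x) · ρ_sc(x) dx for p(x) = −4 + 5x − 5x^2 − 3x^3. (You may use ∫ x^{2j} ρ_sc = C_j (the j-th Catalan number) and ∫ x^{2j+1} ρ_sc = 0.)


Write p(x) = Σ a_i x^i, split into monomials and integrate each against ρ_sc separately.
Using ∫ x^{2j} ρ_sc = C_j = (1/(j+1)) C(2j, j) (Catalan numbers) and ∫ x^{2j+1} ρ_sc = 0 (odd monomials vanish by symmetry):
  i = 0 (even): a_0 · C_{0} = -4 · 1 = -4
  i = 1 (odd): ∫ x^1 ρ_sc = 0 (vanishes)
  i = 2 (even): a_2 · C_{1} = -5 · 1 = -5
  i = 3 (odd): ∫ x^3 ρ_sc = 0 (vanishes)

Summing the contributions: ∫_{−2}^{2} p(x) ρ_sc(x) dx = (-4) + (-5) = -9.


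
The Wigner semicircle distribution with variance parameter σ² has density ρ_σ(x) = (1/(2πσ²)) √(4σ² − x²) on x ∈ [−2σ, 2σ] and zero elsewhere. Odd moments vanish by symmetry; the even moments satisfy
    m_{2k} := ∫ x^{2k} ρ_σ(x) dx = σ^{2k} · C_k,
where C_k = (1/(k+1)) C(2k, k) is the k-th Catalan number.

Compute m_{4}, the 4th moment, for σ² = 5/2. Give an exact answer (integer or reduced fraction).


By the scaled semicircle moment identity, m_{2k} = σ^{2k} · C_k with k = 2.
C_2 = (1/(k+1)) · C(2k, k) = (1/3) · C(4, 2) = (1/3) · 6 = 2.
σ^{2k} = (σ²)^k = (5/2)^2 = 25/4.

Therefore m_{4} = σ^{4} · C_2 = (25/4) · 2 = 25/2.


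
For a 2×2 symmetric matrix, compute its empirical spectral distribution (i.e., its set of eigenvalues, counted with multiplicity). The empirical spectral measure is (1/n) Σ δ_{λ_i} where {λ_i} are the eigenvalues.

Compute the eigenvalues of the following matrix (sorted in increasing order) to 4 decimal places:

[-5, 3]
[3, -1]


Since M is real symmetric, both eigenvalues are real; they are the roots of det(λI − M) = λ² − (tr M) λ + det M.
tr M = -5 + (-1) = -6.
det M = (-5)·(-1) − 3² = 5 − 9 = -4.
Characteristic polynomial: λ² + 6λ − 4 = 0.
Discriminant Δ = (tr M)² − 4·det M = 36 − (-16) = 52; √Δ = 7.211103.
λ = (tr M ± √Δ)/2 = (-6 ± 7.211103)/2, giving (tr M − √Δ)/2 = -6.6056 and (tr M + √Δ)/2 = 0.6056.

Eigenvalues sorted in increasing order: [-6.6056, 0.6056].


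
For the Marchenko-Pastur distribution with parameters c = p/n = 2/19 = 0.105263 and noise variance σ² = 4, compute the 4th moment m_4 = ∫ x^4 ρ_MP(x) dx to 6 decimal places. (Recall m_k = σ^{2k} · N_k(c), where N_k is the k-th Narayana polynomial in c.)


E[X⁴] = σ⁸ (1 + 6c + 6c² + c³) (fourth MP moment). With σ² = 4 (so σ⁸ = 256) and c = 2/19 = 0.105263: E[X⁴] = 256 · (1 + 6·0.105263 + 6·(0.105263)² + (0.105263)³) = 256 · 1.699227.

So E[X^4] = 435.002187.


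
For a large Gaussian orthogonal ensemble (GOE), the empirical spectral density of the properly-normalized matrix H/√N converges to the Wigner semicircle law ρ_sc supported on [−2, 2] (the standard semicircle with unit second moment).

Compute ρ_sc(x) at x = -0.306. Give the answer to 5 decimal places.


ρ_sc(x) = (1/(2π)) √(4 − x²). With x = -0.306:
  4 − x² = 4 − (-0.306)² = 4 − 0.093636 = 3.906364.
  √(4 − x²) = 1.976452.
  1/(2π) = 0.159155.
  ρ_sc(-0.306) = 0.159155 · 1.976452 = 0.314562.

Rounded to 5 decimal places: ρ_sc(-0.306) ≈ 0.31456.


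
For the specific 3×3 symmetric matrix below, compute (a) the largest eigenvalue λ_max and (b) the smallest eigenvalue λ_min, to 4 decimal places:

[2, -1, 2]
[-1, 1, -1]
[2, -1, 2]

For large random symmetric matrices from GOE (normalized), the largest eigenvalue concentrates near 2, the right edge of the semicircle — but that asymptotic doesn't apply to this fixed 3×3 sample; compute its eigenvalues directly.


Since M is real symmetric, all three eigenvalues are real; they are the roots of det(λI − M) = λ³ − (tr M) λ² + s λ − det M, where s is the sum of the principal 2×2 minors.
tr M = 2 + 1 + 2 = 5.
s = (2·1 − (-1)²) + (2·2 − 2²) + (1·2 − (-1)²) = 1 + 0 + 1 = 2.
det M (expand along row 1) = 2·1 − (-1)·0 + 2·(-1) = 0.
Characteristic polynomial: λ³ − 5λ² + 2λ = 0.
Substitute λ = y + (tr M)/3 = y + 1.666667 to remove the quadratic term: y³ + p·y + q = 0 with p = s − (tr M)²/3 = -6.333333 and q = −2(tr M)³/27 + (tr M)·s/3 − det M = -5.925926.
Three real roots ⇒ use the trigonometric (Viète) form: r = 2√(−p/3) = 2.905933, φ = arccos(3q/(p·r)) = arccos(0.965961) = 0.261664 rad.
y_k = r·cos(φ/3 − 2πk/3) for k = 0, 1, 2 gives y = 2.894886, -1.228219, -1.666667.
λ_k = y_k + 1.666667 gives λ = 4.5616, 0.4384, 0.0000 (check: the sum is 5.0000 = tr M).

Hence λ_max = 4.5616 and λ_min = 0.0000.


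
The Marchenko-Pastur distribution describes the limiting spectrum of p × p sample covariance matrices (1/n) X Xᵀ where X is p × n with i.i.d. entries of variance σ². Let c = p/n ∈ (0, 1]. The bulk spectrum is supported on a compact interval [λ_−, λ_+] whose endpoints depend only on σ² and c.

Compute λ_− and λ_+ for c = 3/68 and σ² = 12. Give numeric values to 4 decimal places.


c = 3/68 = 0.044118; √c = 0.210042.
λ_− = σ² (1 − √c)² = 12 · (1 − 0.210042)² = 12 · (0.789958)² = 7.488403.
λ_+ = σ² (1 + √c)² = 12 · (1 + 0.210042)² = 12 · (1.210042)² = 17.570420.

Rounded to 4 decimal places: λ_− ≈ 7.4884, λ_+ ≈ 17.5704.


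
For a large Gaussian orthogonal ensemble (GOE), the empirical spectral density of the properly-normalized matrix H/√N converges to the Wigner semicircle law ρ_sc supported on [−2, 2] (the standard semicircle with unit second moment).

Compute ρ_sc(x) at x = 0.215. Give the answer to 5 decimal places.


ρ_sc(x) = (1/(2π)) √(4 − x²). With x = 0.215:
  4 − x² = 4 − (0.215)² = 4 − 0.046225 = 3.953775.
  √(4 − x²) = 1.988410.
  1/(2π) = 0.159155.
  ρ_sc(0.215) = 0.159155 · 1.988410 = 0.316465.

Rounded to 5 decimal places: ρ_sc(0.215) ≈ 0.31647.


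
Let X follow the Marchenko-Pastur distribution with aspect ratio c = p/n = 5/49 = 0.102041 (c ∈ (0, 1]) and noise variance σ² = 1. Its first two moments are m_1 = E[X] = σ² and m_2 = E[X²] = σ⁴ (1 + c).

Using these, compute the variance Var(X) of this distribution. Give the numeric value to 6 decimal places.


m_1 = E[X] = σ² = 1, so m_1² = 1.
m_2 = E[X²] = σ⁴ (1 + c) = 1 · (1 + 0.102041) = 1 · 1.102041 = 1.102041.
(Note m_2 − m_1² simplifies to c · σ⁴ = 0.102041 · 1.)

Var(X) = m_2 − m_1² = 1.102041 − 1 = 0.102041.


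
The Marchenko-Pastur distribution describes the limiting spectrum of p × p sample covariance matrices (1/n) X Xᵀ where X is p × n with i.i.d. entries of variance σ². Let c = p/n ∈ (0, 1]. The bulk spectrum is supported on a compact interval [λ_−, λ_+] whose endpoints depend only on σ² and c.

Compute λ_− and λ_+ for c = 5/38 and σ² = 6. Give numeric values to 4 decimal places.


c = 5/38 = 0.131579; √c = 0.362738.
λ_− = σ² (1 − √c)² = 6 · (1 − 0.362738)² = 6 · (0.637262)² = 2.436616.
λ_+ = σ² (1 + √c)² = 6 · (1 + 0.362738)² = 6 · (1.362738)² = 11.142331.

Rounded to 4 decimal places: λ_− ≈ 2.4366, λ_+ ≈ 11.1423.


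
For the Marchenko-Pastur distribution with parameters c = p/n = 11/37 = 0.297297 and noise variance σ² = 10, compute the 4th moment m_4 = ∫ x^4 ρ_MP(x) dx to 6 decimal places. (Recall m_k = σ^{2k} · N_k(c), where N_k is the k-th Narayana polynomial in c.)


E[X⁴] = σ⁸ (1 + 6c + 6c² + c³) (fourth MP moment). With σ² = 10 (so σ⁸ = 10000) and c = 11/37 = 0.297297: E[X⁴] = 10000 · (1 + 6·0.297297 + 6·(0.297297)² + (0.297297)³) = 10000 · 3.340375.

So E[X^4] = 33403.747063.


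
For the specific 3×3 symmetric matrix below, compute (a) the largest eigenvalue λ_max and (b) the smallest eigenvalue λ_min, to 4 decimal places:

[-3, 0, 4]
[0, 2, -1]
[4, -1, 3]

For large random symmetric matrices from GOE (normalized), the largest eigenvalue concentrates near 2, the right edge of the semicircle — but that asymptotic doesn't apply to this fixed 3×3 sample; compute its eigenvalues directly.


Since M is real symmetric, all three eigenvalues are real; they are the roots of det(λI − M) = λ³ − (tr M) λ² + s λ − det M, where s is the sum of the principal 2×2 minors.
tr M = -3 + 2 + 3 = 2.
s = ((-3)·2 − 0²) + ((-3)·3 − 4²) + (2·3 − (-1)²) = -6 + (-25) + 5 = -26.
det M (expand along row 1) = (-3)·5 − 0·4 + 4·(-8) = -47.
Characteristic polynomial: λ³ − 2λ² − 26λ + 47 = 0.
Substitute λ = y + (tr M)/3 = y + 0.666667 to remove the quadratic term: y³ + p·y + q = 0 with p = s − (tr M)²/3 = -27.333333 and q = −2(tr M)³/27 + (tr M)·s/3 − det M = 29.074074.
Three real roots ⇒ use the trigonometric (Viète) form: r = 2√(−p/3) = 6.036923, φ = arccos(3q/(p·r)) = arccos(-0.528590) = 2.127735 rad.
y_k = r·cos(φ/3 − 2πk/3) for k = 0, 1, 2 gives y = 4.581142, 1.114305, -5.695448.
λ_k = y_k + 0.666667 gives λ = 5.2478, 1.7810, -5.0288 (check: the sum is 2.0000 = tr M).

Hence λ_max = 5.2478 and λ_min = -5.0288.


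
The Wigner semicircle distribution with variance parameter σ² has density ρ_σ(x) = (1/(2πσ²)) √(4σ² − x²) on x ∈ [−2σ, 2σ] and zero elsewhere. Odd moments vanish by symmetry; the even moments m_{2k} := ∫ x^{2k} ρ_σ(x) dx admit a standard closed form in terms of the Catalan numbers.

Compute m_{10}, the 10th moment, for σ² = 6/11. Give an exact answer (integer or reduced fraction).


By the scaled semicircle moment identity, m_{2k} = σ^{2k} · C_k with k = 5.
C_5 = (1/(k+1)) · C(2k, k) = (1/6) · C(10, 5) = (1/6) · 252 = 42.
σ^{2k} = (σ²)^k = (6/11)^5 = 7776/161051.

Therefore m_{10} = σ^{10} · C_5 = (7776/161051) · 42 = 326592/161051.


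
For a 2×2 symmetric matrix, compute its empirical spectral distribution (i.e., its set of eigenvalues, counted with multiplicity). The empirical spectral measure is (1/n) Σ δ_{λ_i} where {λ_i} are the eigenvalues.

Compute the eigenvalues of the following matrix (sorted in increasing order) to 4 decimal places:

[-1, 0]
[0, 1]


Since M is real symmetric, both eigenvalues are real; they are the roots of det(λI − M) = λ² − (tr M) λ + det M.
tr M = -1 + 1 = 0.
det M = (-1)·1 − 0² = -1 − 0 = -1.
Characteristic polynomial: λ² − 1 = 0.
Discriminant Δ = (tr M)² − 4·det M = 0 − (-4) = 4; √Δ = 2.000000.
λ = (tr M ± √Δ)/2 = (0 ± 2.000000)/2, giving (tr M − √Δ)/2 = -1.0000 and (tr M + √Δ)/2 = 1.0000.

Eigenvalues sorted in increasing order: [-1.0000, 1.0000].
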